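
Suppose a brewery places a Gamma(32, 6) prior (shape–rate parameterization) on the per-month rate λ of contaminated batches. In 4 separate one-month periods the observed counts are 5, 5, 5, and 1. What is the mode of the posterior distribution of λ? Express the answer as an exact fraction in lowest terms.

47/10

Total count: 5 + 5 + 5 + 1 = 16.
Total exposure: 4 months.
By Gamma–Poisson conjugacy, the posterior is Gamma(α + Σx, β + Σt) = Gamma(32 + 16, 6 + 4) = Gamma(48, 10).
Posterior mode = (α'−1)/β' = 47/10.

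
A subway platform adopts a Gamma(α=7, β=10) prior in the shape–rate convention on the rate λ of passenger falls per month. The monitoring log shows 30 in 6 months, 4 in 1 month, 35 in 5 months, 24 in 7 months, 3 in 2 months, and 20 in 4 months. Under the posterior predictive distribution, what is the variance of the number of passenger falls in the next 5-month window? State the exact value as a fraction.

984/49

Total count: 30 + 4 + 35 + 24 + 3 + 20 = 116.
Total exposure: 6 + 1 + 5 + 7 + 2 + 4 = 25 months.
Conjugate update: add total count to the shape and total exposure to the rate, giving Gamma(123, 35).
The posterior predictive for a window of length T is Negative Binomial with variance T·α'·(β'+T)/β'² = 5·123·40/1225 = 984/49.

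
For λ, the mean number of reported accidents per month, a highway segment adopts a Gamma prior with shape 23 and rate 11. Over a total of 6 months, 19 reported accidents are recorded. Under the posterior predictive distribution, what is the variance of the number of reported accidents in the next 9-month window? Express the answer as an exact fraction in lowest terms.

9828/289

Total count 19 over total exposure 6 months.
Gamma(α, β) with Poisson data over total exposure Σt gives posterior Gamma(α+Σx, β+Σt) = Gamma(42, 17).
The posterior predictive for a window of length T is Negative Binomial with variance T·α'·(β'+T)/β'² = 9·42·26/289 = 9828/289.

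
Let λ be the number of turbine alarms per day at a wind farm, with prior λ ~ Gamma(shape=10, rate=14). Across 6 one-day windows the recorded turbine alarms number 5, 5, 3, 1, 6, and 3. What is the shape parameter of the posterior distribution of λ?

33

Total count: 5 + 5 + 3 + 1 + 6 + 3 = 23.
Total exposure: 6 days.
Conjugate update: add total count to the shape and total exposure to the rate, giving Gamma(33, 20).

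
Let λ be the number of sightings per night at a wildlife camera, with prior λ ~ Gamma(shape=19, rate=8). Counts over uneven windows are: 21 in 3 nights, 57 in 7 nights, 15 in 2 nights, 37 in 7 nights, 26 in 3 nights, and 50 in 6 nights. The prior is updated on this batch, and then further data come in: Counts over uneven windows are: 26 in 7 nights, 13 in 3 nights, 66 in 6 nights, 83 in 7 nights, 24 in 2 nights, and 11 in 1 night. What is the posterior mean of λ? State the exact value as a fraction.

224/31

Total count: 21 + 57 + 15 + 37 + 26 + 50 = 206.
Total exposure: 3 + 7 + 2 + 7 + 3 + 6 = 28 nights.
After the first batch: Gamma(19 + 206, 8 + 28) = Gamma(225, 36).
Total count: 26 + 13 + 66 + 83 + 24 + 11 = 223.
Total exposure: 7 + 3 + 6 + 7 + 2 + 1 = 26 nights.
After the second batch: Gamma(225 + 223, 36 + 26) = Gamma(448, 62).
Posterior mean = α'/β' = 448/62 = 224/31.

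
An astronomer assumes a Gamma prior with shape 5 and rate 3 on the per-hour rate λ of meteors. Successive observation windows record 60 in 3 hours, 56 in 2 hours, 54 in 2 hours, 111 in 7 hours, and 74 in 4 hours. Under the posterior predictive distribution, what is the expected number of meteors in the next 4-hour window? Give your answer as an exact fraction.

Total count: 60 + 56 + 54 + 111 + 74 = 355.
Total exposure: 3 + 2 + 2 + 7 + 4 = 18 hours.
Gamma(α, β) with Poisson data over total exposure Σt gives posterior Gamma(α+Σx, β+Σt) = Gamma(360, 21).
Predictive mean over a 4-hour window = T·E[λ|data] = 4·360/21 = 480/7.

480/7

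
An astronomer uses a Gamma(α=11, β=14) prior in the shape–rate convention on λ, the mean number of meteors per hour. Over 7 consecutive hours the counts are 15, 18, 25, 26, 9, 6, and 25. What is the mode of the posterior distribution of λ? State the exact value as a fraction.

134/21

Total count: 15 + 18 + 25 + 26 + 9 + 6 + 25 = 124.
Total exposure: 7 hours.
By Gamma–Poisson conjugacy, the posterior is Gamma(α + Σx, β + Σt) = Gamma(11 + 124, 14 + 7) = Gamma(135, 21).
Posterior mode = (α'−1)/β' = 134/21.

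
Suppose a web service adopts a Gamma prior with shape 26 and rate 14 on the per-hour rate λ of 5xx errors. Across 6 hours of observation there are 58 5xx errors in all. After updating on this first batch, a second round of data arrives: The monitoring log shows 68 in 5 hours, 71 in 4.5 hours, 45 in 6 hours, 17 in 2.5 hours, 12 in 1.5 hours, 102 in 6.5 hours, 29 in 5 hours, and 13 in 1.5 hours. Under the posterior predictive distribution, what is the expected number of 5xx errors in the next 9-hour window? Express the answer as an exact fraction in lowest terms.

378/5

Total count 58 over total exposure 6 hours.
After the first batch: Gamma(26 + 58, 14 + 6) = Gamma(84, 20).
Total count: 68 + 71 + 45 + 17 + 12 + 102 + 29 + 13 = 357.
Total exposure: 5 + 4.5 + 6 + 2.5 + 1.5 + 6.5 + 5 + 1.5 = 32.5 hours.
After the second batch: Gamma(84 + 357, 20 + 32.5) = Gamma(441, 105/2).
Predictive mean over a 9-hour window = T·E[λ|data] = 9·441/(105/2) = 378/5.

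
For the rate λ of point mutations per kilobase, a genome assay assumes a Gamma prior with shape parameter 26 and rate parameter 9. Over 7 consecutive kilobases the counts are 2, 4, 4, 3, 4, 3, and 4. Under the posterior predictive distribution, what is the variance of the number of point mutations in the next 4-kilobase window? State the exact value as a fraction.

Total count: 2 + 4 + 4 + 3 + 4 + 3 + 4 = 24.
Total exposure: 7 kilobases.
Gamma(α, β) with Poisson data over total exposure Σt gives posterior Gamma(α+Σx, β+Σt) = Gamma(50, 16).
The posterior predictive for a window of length T is Negative Binomial with variance T·α'·(β'+T)/β'² = 4·50·20/256 = 125/8.

125/8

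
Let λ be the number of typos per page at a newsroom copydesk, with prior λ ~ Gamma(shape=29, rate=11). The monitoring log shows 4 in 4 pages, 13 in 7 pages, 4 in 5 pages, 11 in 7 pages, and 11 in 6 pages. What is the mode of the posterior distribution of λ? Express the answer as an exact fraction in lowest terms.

71/40

Total count: 4 + 13 + 4 + 11 + 11 = 43.
Total exposure: 4 + 7 + 5 + 7 + 6 = 29 pages.
Conjugate update: add total count to the shape and total exposure to the rate, giving Gamma(72, 40).
Posterior mode = (α'−1)/β' = 71/40.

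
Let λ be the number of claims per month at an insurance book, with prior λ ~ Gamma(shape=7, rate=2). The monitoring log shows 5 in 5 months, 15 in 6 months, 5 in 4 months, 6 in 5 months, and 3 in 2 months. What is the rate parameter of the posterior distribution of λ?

24

Total count: 5 + 15 + 5 + 6 + 3 = 34.
Total exposure: 5 + 6 + 4 + 5 + 2 = 22 months.
By Gamma–Poisson conjugacy, the posterior is Gamma(α + Σx, β + Σt) = Gamma(7 + 34, 2 + 22) = Gamma(41, 24).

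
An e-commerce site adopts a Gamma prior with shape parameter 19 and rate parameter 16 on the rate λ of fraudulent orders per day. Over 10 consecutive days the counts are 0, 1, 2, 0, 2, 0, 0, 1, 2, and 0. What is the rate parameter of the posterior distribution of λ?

26

Total count: 0 + 1 + 2 + 0 + 2 + 0 + 0 + 1 + 2 + 0 = 8.
Total exposure: 10 days.
By Gamma–Poisson conjugacy, the posterior is Gamma(α + Σx, β + Σt) = Gamma(19 + 8, 16 + 10) = Gamma(27, 26).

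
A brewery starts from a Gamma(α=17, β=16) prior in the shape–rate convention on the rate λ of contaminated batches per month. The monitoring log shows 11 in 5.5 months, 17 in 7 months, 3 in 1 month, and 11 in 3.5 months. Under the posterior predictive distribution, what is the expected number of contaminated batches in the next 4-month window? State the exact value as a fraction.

Total count: 11 + 17 + 3 + 11 = 42.
Total exposure: 5.5 + 7 + 1 + 3.5 = 17 months.
Posterior: α' = 17 + 42 = 59, β' = 16 + 17 = 33.
Predictive mean over a 4-month window = T·E[λ|data] = 4·59/33 = 236/33.

236/33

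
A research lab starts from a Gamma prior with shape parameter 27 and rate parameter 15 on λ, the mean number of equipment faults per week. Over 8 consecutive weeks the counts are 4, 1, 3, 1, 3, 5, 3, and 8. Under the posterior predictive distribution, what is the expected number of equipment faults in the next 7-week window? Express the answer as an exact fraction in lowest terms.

Total count: 4 + 1 + 3 + 1 + 3 + 5 + 3 + 8 = 28.
Total exposure: 8 weeks.
Posterior: α' = 27 + 28 = 55, β' = 15 + 8 = 23.
Predictive mean over a 7-week window = T·E[λ|data] = 7·55/23 = 385/23.

385/23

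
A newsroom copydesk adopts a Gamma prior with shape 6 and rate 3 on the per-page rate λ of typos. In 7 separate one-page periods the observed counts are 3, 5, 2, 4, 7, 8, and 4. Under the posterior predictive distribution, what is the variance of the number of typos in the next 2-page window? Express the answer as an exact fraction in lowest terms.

234/25

Total count: 3 + 5 + 2 + 4 + 7 + 8 + 4 = 33.
Total exposure: 7 pages.
By Gamma–Poisson conjugacy, the posterior is Gamma(α + Σx, β + Σt) = Gamma(6 + 33, 3 + 7) = Gamma(39, 10).
The posterior predictive for a window of length T is Negative Binomial with variance T·α'·(β'+T)/β'² = 2·39·12/100 = 234/25.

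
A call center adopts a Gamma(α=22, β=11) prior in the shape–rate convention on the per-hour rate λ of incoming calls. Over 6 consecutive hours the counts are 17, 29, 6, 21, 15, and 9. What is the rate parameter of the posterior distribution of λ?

17

Total count: 17 + 29 + 6 + 21 + 15 + 9 = 97.
Total exposure: 6 hours.
By Gamma–Poisson conjugacy, the posterior is Gamma(α + Σx, β + Σt) = Gamma(22 + 97, 11 + 6) = Gamma(119, 17).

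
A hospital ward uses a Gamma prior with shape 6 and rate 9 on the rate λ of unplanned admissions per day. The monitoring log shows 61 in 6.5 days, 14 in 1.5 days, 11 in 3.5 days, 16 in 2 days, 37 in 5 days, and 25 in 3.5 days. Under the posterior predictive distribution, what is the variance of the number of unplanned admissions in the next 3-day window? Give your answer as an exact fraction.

Total count: 61 + 14 + 11 + 16 + 37 + 25 = 164.
Total exposure: 6.5 + 1.5 + 3.5 + 2 + 5 + 3.5 = 22 days.
Posterior: α' = 6 + 164 = 170, β' = 9 + 22 = 31.
The posterior predictive for a window of length T is Negative Binomial with variance T·α'·(β'+T)/β'² = 3·170·34/961 = 17340/961.

17340/961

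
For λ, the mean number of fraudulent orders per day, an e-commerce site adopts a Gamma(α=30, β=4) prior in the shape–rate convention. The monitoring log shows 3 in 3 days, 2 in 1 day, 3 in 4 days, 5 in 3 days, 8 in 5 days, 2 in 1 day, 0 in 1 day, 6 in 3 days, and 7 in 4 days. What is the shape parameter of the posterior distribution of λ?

66

Total count: 3 + 2 + 3 + 5 + 8 + 2 + 0 + 6 + 7 = 36.
Total exposure: 3 + 1 + 4 + 3 + 5 + 1 + 1 + 3 + 4 = 25 days.
The Gamma prior is conjugate for the Poisson rate, so λ | data ~ Gamma(30+36, 4+25) = Gamma(66, 29).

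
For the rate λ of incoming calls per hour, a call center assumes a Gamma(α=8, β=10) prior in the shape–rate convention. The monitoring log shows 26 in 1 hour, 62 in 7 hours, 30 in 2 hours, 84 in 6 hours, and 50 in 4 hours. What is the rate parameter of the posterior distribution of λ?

30

Total count: 26 + 62 + 30 + 84 + 50 = 252.
Total exposure: 1 + 7 + 2 + 6 + 4 = 20 hours.
Gamma(α, β) with Poisson data over total exposure Σt gives posterior Gamma(α+Σx, β+Σt) = Gamma(260, 30).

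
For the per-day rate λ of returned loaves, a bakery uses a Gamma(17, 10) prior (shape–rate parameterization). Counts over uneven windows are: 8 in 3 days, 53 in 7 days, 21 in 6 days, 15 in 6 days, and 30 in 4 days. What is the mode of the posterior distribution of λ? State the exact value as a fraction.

Total count: 8 + 53 + 21 + 15 + 30 = 127.
Total exposure: 3 + 7 + 6 + 6 + 4 = 26 days.
The Gamma prior is conjugate for the Poisson rate, so λ | data ~ Gamma(17+127, 10+26) = Gamma(144, 36).
Posterior mode = (α'−1)/β' = 143/36.

143/36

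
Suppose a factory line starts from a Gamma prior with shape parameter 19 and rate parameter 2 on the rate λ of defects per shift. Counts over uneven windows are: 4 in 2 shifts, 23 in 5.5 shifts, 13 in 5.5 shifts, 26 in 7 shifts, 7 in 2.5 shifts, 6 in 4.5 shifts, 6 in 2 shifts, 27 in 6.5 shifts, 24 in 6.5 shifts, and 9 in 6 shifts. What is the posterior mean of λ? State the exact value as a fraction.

Total count: 4 + 23 + 13 + 26 + 7 + 6 + 6 + 27 + 24 + 9 = 145.
Total exposure: 2 + 5.5 + 5.5 + 7 + 2.5 + 4.5 + 2 + 6.5 + 6.5 + 6 = 48 shifts.
By Gamma–Poisson conjugacy, the posterior is Gamma(α + Σx, β + Σt) = Gamma(19 + 145, 2 + 48) = Gamma(164, 50).
Posterior mean = α'/β' = 164/50 = 82/25.

82/25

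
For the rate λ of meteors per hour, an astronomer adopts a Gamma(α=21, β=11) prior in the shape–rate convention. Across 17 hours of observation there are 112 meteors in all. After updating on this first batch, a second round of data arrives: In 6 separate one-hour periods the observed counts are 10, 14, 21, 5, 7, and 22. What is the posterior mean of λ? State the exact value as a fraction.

Total count 112 over total exposure 17 hours.
After the first batch: Gamma(21 + 112, 11 + 17) = Gamma(133, 28).
Total count: 10 + 14 + 21 + 5 + 7 + 22 = 79.
Total exposure: 6 hours.
After the second batch: Gamma(133 + 79, 28 + 6) = Gamma(212, 34).
Posterior mean = α'/β' = 212/34 = 106/17.

106/17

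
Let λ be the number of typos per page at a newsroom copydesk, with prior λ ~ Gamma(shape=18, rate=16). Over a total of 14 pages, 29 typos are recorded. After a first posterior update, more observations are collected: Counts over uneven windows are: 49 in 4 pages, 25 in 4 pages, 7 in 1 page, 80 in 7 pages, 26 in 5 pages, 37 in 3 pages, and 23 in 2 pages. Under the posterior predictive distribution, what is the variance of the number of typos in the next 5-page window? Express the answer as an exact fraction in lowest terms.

915/32

Total count 29 over total exposure 14 pages.
After the first batch: Gamma(18 + 29, 16 + 14) = Gamma(47, 30).
Total count: 49 + 25 + 7 + 80 + 26 + 37 + 23 = 247.
Total exposure: 4 + 4 + 1 + 7 + 5 + 3 + 2 = 26 pages.
After the second batch: Gamma(47 + 247, 30 + 26) = Gamma(294, 56).
The posterior predictive for a window of length T is Negative Binomial with variance T·α'·(β'+T)/β'² = 5·294·61/3136 = 915/32.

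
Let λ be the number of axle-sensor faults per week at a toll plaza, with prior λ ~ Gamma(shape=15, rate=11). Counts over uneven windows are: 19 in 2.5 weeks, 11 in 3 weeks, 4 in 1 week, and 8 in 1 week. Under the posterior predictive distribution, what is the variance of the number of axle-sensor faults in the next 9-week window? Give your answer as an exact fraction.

Total count: 19 + 11 + 4 + 8 = 42.
Total exposure: 2.5 + 3 + 1 + 1 = 7.5 weeks.
Gamma(α, β) with Poisson data over total exposure Σt gives posterior Gamma(α+Σx, β+Σt) = Gamma(57, 37/2).
The posterior predictive for a window of length T is Negative Binomial with variance T·α'·(β'+T)/β'² = 9·57·(55/2)/(1369/4) = 56430/1369.

56430/1369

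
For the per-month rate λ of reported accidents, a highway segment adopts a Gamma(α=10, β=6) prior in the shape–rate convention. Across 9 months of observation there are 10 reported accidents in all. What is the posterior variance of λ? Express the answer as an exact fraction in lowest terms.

4/45

Total count 10 over total exposure 9 months.
Conjugate update: add total count to the shape and total exposure to the rate, giving Gamma(20, 15).
Posterior variance = α'/β'² = 20/225 = 4/45.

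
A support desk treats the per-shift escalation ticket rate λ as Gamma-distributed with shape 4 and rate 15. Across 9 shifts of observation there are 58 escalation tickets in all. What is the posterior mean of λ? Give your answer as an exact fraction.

31/12

Total count 58 over total exposure 9 shifts.
By Gamma–Poisson conjugacy, the posterior is Gamma(α + Σx, β + Σt) = Gamma(4 + 58, 15 + 9) = Gamma(62, 24).
Posterior mean = α'/β' = 62/24 = 31/12.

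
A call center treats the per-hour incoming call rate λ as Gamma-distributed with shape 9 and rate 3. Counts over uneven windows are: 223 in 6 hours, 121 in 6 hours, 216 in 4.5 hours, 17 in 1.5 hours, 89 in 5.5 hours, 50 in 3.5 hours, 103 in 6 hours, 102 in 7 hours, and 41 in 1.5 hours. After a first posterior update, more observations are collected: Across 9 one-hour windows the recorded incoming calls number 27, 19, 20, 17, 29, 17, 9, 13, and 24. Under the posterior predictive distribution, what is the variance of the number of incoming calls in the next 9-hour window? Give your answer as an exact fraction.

2578500/11449

Total count: 223 + 121 + 216 + 17 + 89 + 50 + 103 + 102 + 41 = 962.
Total exposure: 6 + 6 + 4.5 + 1.5 + 5.5 + 3.5 + 6 + 7 + 1.5 = 41.5 hours.
After the first batch: Gamma(9 + 962, 3 + 41.5) = Gamma(971, 89/2).
Total count: 27 + 19 + 20 + 17 + 29 + 17 + 9 + 13 + 24 = 175.
Total exposure: 9 hours.
After the second batch: Gamma(971 + 175, 89/2 + 9) = Gamma(1146, 107/2).
The posterior predictive for a window of length T is Negative Binomial with variance T·α'·(β'+T)/β'² = 9·1146·(125/2)/(11449/4) = 2578500/11449.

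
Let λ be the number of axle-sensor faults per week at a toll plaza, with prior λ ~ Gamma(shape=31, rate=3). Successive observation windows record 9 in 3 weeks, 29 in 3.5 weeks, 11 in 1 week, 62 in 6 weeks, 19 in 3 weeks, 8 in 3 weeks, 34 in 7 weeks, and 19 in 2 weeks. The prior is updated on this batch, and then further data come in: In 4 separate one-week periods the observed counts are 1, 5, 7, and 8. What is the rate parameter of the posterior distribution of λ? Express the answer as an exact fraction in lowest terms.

Total count: 9 + 29 + 11 + 62 + 19 + 8 + 34 + 19 = 191.
Total exposure: 3 + 3.5 + 1 + 6 + 3 + 3 + 7 + 2 = 28.5 weeks.
After the first batch: Gamma(31 + 191, 3 + 28.5) = Gamma(222, 63/2).
Total count: 1 + 5 + 7 + 8 = 21.
Total exposure: 4 weeks.
After the second batch: Gamma(222 + 21, 63/2 + 4) = Gamma(243, 71/2).

71/2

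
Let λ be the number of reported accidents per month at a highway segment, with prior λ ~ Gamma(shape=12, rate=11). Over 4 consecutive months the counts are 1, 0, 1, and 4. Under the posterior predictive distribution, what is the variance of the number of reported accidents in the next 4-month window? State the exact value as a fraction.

152/25

Total count: 1 + 0 + 1 + 4 = 6.
Total exposure: 4 months.
Gamma(α, β) with Poisson data over total exposure Σt gives posterior Gamma(α+Σx, β+Σt) = Gamma(18, 15).
The posterior predictive for a window of length T is Negative Binomial with variance T·α'·(β'+T)/β'² = 4·18·19/225 = 152/25.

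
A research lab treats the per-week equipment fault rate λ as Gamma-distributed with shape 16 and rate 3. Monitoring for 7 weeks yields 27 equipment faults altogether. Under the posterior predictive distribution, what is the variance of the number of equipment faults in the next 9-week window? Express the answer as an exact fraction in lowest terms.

7353/100

Total count 27 over total exposure 7 weeks.
By Gamma–Poisson conjugacy, the posterior is Gamma(α + Σx, β + Σt) = Gamma(16 + 27, 3 + 7) = Gamma(43, 10).
The posterior predictive for a window of length T is Negative Binomial with variance T·α'·(β'+T)/β'² = 9·43·19/100 = 7353/100.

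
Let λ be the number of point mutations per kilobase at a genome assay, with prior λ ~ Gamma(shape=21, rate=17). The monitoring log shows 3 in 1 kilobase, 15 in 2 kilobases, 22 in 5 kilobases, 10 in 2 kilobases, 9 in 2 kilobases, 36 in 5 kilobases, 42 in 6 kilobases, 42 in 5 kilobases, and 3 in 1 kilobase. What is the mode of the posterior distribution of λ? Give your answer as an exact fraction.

101/23

Total count: 3 + 15 + 22 + 10 + 9 + 36 + 42 + 42 + 3 = 182.
Total exposure: 1 + 2 + 5 + 2 + 2 + 5 + 6 + 5 + 1 = 29 kilobases.
Posterior: α' = 21 + 182 = 203, β' = 17 + 29 = 46.
Posterior mode = (α'−1)/β' = 202/46 = 101/23.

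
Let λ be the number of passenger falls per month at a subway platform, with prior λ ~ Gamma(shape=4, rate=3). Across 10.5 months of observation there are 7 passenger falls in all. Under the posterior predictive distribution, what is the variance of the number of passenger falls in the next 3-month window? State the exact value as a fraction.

Total count 7 over total exposure 10.5 months.
By Gamma–Poisson conjugacy, the posterior is Gamma(α + Σx, β + Σt) = Gamma(4 + 7, 3 + 10.5) = Gamma(11, 27/2).
The posterior predictive for a window of length T is Negative Binomial with variance T·α'·(β'+T)/β'² = 3·11·(33/2)/(729/4) = 242/81.

242/81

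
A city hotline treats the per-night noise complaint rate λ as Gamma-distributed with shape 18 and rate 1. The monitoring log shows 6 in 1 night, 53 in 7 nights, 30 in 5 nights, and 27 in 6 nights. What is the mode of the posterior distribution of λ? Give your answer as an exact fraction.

Total count: 6 + 53 + 30 + 27 = 116.
Total exposure: 1 + 7 + 5 + 6 = 19 nights.
Conjugate update: add total count to the shape and total exposure to the rate, giving Gamma(134, 20).
Posterior mode = (α'−1)/β' = 133/20.

133/20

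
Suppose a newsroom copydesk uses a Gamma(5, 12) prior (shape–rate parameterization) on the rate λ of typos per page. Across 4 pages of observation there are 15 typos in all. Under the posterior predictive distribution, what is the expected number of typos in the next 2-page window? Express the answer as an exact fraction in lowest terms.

Total count 15 over total exposure 4 pages.
By Gamma–Poisson conjugacy, the posterior is Gamma(α + Σx, β + Σt) = Gamma(5 + 15, 12 + 4) = Gamma(20, 16).
Predictive mean over a 2-page window = T·E[λ|data] = 2·20/16 = 5/2.

5/2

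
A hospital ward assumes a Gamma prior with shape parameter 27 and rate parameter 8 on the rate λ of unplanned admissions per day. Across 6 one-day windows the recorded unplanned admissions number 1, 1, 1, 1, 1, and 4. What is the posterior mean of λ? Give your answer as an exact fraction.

Total count: 1 + 1 + 1 + 1 + 1 + 4 = 9.
Total exposure: 6 days.
Posterior: α' = 27 + 9 = 36, β' = 8 + 6 = 14.
Posterior mean = α'/β' = 36/14 = 18/7.

18/7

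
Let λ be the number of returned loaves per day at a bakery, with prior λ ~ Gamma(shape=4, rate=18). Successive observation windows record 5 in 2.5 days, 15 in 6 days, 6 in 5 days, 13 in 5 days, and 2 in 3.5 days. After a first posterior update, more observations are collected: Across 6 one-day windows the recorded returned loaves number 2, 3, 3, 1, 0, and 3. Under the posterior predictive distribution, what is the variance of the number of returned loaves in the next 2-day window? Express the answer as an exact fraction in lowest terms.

Total count: 5 + 15 + 6 + 13 + 2 = 41.
Total exposure: 2.5 + 6 + 5 + 5 + 3.5 = 22 days.
After the first batch: Gamma(4 + 41, 18 + 22) = Gamma(45, 40).
Total count: 2 + 3 + 3 + 1 + 0 + 3 = 12.
Total exposure: 6 days.
After the second batch: Gamma(45 + 12, 40 + 6) = Gamma(57, 46).
The posterior predictive for a window of length T is Negative Binomial with variance T·α'·(β'+T)/β'² = 2·57·48/2116 = 1368/529.

1368/529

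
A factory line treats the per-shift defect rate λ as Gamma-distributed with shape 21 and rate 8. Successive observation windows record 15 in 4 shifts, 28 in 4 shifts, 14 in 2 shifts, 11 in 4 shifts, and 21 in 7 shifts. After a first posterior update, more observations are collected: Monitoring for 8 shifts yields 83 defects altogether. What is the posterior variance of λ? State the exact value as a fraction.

193/1369

Total count: 15 + 28 + 14 + 11 + 21 = 89.
Total exposure: 4 + 4 + 2 + 4 + 7 = 21 shifts.
After the first batch: Gamma(21 + 89, 8 + 21) = Gamma(110, 29).
Total count 83 over total exposure 8 shifts.
After the second batch: Gamma(110 + 83, 29 + 8) = Gamma(193, 37).
Posterior variance = α'/β'² = 193/1369.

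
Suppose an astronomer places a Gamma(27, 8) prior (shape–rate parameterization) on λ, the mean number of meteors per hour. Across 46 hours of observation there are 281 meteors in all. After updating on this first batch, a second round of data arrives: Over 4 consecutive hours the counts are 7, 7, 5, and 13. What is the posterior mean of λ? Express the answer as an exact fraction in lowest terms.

170/29

Total count 281 over total exposure 46 hours.
After the first batch: Gamma(27 + 281, 8 + 46) = Gamma(308, 54).
Total count: 7 + 7 + 5 + 13 = 32.
Total exposure: 4 hours.
After the second batch: Gamma(308 + 32, 54 + 4) = Gamma(340, 58).
Posterior mean = α'/β' = 340/58 = 170/29.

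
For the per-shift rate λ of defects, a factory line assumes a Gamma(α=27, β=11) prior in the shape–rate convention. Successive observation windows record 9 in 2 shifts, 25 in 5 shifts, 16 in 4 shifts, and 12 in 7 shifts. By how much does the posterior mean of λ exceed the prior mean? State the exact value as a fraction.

196/319

Total count: 9 + 25 + 16 + 12 = 62.
Total exposure: 2 + 5 + 4 + 7 = 18 shifts.
Posterior: α' = 27 + 62 = 89, β' = 11 + 18 = 29.
Posterior mean = 89/29 = 89/29; prior mean = 27/11 = 27/11. Difference = 89/29 − 27/11 = 196/319.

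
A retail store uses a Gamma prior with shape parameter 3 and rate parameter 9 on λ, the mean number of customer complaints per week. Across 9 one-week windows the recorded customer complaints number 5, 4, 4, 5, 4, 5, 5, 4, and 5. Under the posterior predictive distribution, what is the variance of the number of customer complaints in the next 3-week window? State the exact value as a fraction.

77/9

Total count: 5 + 4 + 4 + 5 + 4 + 5 + 5 + 4 + 5 = 41.
Total exposure: 9 weeks.
Gamma(α, β) with Poisson data over total exposure Σt gives posterior Gamma(α+Σx, β+Σt) = Gamma(44, 18).
The posterior predictive for a window of length T is Negative Binomial with variance T·α'·(β'+T)/β'² = 3·44·21/324 = 77/9.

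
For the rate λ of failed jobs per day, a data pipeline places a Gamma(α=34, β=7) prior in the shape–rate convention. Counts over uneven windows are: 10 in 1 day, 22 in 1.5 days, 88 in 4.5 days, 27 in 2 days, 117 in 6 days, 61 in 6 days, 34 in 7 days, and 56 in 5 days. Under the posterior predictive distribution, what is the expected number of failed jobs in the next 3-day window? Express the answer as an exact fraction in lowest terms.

Total count: 10 + 22 + 88 + 27 + 117 + 61 + 34 + 56 = 415.
Total exposure: 1 + 1.5 + 4.5 + 2 + 6 + 6 + 7 + 5 = 33 days.
By Gamma–Poisson conjugacy, the posterior is Gamma(α + Σx, β + Σt) = Gamma(34 + 415, 7 + 33) = Gamma(449, 40).
Predictive mean over a 3-day window = T·E[λ|data] = 3·449/40 = 1347/40.

1347/40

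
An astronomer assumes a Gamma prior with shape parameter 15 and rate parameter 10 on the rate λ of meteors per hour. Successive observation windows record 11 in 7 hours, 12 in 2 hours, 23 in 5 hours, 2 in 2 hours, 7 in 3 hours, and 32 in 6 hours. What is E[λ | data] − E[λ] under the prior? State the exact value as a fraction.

Total count: 11 + 12 + 23 + 2 + 7 + 32 = 87.
Total exposure: 7 + 2 + 5 + 2 + 3 + 6 = 25 hours.
The Gamma prior is conjugate for the Poisson rate, so λ | data ~ Gamma(15+87, 10+25) = Gamma(102, 35).
Posterior mean = 102/35 = 102/35; prior mean = 15/10 = 3/2. Difference = 102/35 − 3/2 = 99/70.

99/70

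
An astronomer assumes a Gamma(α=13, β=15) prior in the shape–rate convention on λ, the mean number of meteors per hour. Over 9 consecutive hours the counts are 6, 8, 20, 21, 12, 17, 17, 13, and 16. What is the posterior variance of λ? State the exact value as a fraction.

Total count: 6 + 8 + 20 + 21 + 12 + 17 + 17 + 13 + 16 = 130.
Total exposure: 9 hours.
The Gamma prior is conjugate for the Poisson rate, so λ | data ~ Gamma(13+130, 15+9) = Gamma(143, 24).
Posterior variance = α'/β'² = 143/576.

143/576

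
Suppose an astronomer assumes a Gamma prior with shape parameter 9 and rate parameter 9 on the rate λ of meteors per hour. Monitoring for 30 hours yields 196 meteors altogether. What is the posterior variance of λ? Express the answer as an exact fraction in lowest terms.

205/1521

Total count 196 over total exposure 30 hours.
Gamma(α, β) with Poisson data over total exposure Σt gives posterior Gamma(α+Σx, β+Σt) = Gamma(205, 39).
Posterior variance = α'/β'² = 205/1521.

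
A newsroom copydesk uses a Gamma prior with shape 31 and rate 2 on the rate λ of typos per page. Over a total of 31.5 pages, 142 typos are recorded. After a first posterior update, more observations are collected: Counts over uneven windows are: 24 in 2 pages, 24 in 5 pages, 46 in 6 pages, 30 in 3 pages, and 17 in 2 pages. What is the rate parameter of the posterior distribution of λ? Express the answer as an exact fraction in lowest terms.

103/2

Total count 142 over total exposure 31.5 pages.
After the first batch: Gamma(31 + 142, 2 + 31.5) = Gamma(173, 67/2).
Total count: 24 + 24 + 46 + 30 + 17 = 141.
Total exposure: 2 + 5 + 6 + 3 + 2 = 18 pages.
After the second batch: Gamma(173 + 141, 67/2 + 18) = Gamma(314, 103/2).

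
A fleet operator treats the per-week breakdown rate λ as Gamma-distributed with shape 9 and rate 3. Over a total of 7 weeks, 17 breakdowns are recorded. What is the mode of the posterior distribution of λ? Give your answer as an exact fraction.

5/2

Total count 17 over total exposure 7 weeks.
By Gamma–Poisson conjugacy, the posterior is Gamma(α + Σx, β + Σt) = Gamma(9 + 17, 3 + 7) = Gamma(26, 10).
Posterior mode = (α'−1)/β' = 25/10 = 5/2.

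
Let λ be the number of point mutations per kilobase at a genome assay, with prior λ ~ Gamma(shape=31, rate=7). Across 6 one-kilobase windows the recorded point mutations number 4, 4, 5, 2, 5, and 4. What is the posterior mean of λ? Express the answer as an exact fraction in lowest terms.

Total count: 4 + 4 + 5 + 2 + 5 + 4 = 24.
Total exposure: 6 kilobases.
Conjugate update: add total count to the shape and total exposure to the rate, giving Gamma(55, 13).
Posterior mean = α'/β' = 55/13.

55/13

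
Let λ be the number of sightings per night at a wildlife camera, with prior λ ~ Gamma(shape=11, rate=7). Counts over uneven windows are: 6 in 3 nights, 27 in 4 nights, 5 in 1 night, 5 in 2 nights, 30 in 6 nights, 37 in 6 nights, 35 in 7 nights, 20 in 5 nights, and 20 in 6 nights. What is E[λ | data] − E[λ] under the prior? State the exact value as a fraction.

855/329

Total count: 6 + 27 + 5 + 5 + 30 + 37 + 35 + 20 + 20 = 185.
Total exposure: 3 + 4 + 1 + 2 + 6 + 6 + 7 + 5 + 6 = 40 nights.
The Gamma prior is conjugate for the Poisson rate, so λ | data ~ Gamma(11+185, 7+40) = Gamma(196, 47).
Posterior mean = 196/47 = 196/47; prior mean = 11/7 = 11/7. Difference = 196/47 − 11/7 = 855/329.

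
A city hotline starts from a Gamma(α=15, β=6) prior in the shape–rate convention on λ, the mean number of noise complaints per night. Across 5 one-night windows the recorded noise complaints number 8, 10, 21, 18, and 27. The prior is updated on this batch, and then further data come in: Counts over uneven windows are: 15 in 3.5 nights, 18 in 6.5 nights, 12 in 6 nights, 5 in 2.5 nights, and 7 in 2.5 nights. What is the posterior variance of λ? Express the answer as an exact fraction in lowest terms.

39/256

Total count: 8 + 10 + 21 + 18 + 27 = 84.
Total exposure: 5 nights.
After the first batch: Gamma(15 + 84, 6 + 5) = Gamma(99, 11).
Total count: 15 + 18 + 12 + 5 + 7 = 57.
Total exposure: 3.5 + 6.5 + 6 + 2.5 + 2.5 = 21 nights.
After the second batch: Gamma(99 + 57, 11 + 21) = Gamma(156, 32).
Posterior variance = α'/β'² = 156/1024 = 39/256.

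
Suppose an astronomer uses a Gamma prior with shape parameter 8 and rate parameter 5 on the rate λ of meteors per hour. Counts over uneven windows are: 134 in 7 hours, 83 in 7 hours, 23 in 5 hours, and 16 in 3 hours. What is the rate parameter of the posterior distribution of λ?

27

Total count: 134 + 83 + 23 + 16 = 256.
Total exposure: 7 + 7 + 5 + 3 = 22 hours.
Gamma(α, β) with Poisson data over total exposure Σt gives posterior Gamma(α+Σx, β+Σt) = Gamma(264, 27).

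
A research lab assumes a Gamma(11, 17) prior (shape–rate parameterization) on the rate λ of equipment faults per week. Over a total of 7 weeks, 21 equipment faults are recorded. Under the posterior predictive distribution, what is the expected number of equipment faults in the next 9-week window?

12

Total count 21 over total exposure 7 weeks.
Gamma(α, β) with Poisson data over total exposure Σt gives posterior Gamma(α+Σx, β+Σt) = Gamma(32, 24).
Predictive mean over a 9-week window = T·E[λ|data] = 9·32/24 = 12.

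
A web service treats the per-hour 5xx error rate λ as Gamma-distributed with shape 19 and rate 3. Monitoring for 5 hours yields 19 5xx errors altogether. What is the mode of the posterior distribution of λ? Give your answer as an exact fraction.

Total count 19 over total exposure 5 hours.
Conjugate update: add total count to the shape and total exposure to the rate, giving Gamma(38, 8).
Posterior mode = (α'−1)/β' = 37/8.

37/8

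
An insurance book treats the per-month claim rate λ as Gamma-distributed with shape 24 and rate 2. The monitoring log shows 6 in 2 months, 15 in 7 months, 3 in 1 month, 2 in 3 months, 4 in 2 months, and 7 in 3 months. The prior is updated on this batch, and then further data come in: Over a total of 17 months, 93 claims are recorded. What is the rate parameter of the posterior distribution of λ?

37

Total count: 6 + 15 + 3 + 2 + 4 + 7 = 37.
Total exposure: 2 + 7 + 1 + 3 + 2 + 3 = 18 months.
After the first batch: Gamma(24 + 37, 2 + 18) = Gamma(61, 20).
Total count 93 over total exposure 17 months.
After the second batch: Gamma(61 + 93, 20 + 17) = Gamma(154, 37).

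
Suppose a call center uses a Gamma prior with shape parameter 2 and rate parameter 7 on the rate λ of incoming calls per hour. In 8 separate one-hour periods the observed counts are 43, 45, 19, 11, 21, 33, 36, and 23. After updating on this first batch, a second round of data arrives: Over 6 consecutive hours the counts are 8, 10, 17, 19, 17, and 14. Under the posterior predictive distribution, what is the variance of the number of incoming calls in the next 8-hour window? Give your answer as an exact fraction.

Total count: 43 + 45 + 19 + 11 + 21 + 33 + 36 + 23 = 231.
Total exposure: 8 hours.
After the first batch: Gamma(2 + 231, 7 + 8) = Gamma(233, 15).
Total count: 8 + 10 + 17 + 19 + 17 + 14 = 85.
Total exposure: 6 hours.
After the second batch: Gamma(233 + 85, 15 + 6) = Gamma(318, 21).
The posterior predictive for a window of length T is Negative Binomial with variance T·α'·(β'+T)/β'² = 8·318·29/441 = 24592/147.

24592/147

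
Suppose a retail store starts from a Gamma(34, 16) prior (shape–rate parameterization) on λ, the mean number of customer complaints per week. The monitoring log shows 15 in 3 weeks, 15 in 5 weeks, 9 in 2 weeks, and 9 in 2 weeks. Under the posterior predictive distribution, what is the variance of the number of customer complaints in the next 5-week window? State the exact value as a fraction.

Total count: 15 + 15 + 9 + 9 = 48.
Total exposure: 3 + 5 + 2 + 2 = 12 weeks.
Posterior: α' = 34 + 48 = 82, β' = 16 + 12 = 28.
The posterior predictive for a window of length T is Negative Binomial with variance T·α'·(β'+T)/β'² = 5·82·33/784 = 6765/392.

6765/392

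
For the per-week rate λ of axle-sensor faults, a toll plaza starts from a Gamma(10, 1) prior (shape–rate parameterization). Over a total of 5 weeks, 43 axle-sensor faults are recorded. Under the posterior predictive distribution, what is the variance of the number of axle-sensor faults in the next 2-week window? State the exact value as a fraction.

212/9

Total count 43 over total exposure 5 weeks.
By Gamma–Poisson conjugacy, the posterior is Gamma(α + Σx, β + Σt) = Gamma(10 + 43, 1 + 5) = Gamma(53, 6).
The posterior predictive for a window of length T is Negative Binomial with variance T·α'·(β'+T)/β'² = 2·53·8/36 = 212/9.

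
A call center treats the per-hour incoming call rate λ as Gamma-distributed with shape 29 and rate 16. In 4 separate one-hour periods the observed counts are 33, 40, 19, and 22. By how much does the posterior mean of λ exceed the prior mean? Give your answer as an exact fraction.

427/80

Total count: 33 + 40 + 19 + 22 = 114.
Total exposure: 4 hours.
Posterior: α' = 29 + 114 = 143, β' = 16 + 4 = 20.
Posterior mean = 143/20 = 143/20; prior mean = 29/16 = 29/16. Difference = 143/20 − 29/16 = 427/80.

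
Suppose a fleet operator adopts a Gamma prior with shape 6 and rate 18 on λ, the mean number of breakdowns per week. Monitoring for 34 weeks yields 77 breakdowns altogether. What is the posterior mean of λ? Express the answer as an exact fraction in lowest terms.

Total count 77 over total exposure 34 weeks.
The Gamma prior is conjugate for the Poisson rate, so λ | data ~ Gamma(6+77, 18+34) = Gamma(83, 52).
Posterior mean = α'/β' = 83/52.

83/52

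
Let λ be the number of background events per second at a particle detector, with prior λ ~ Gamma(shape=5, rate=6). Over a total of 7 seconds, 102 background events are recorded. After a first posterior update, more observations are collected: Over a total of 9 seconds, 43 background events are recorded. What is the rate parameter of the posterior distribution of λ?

Total count 102 over total exposure 7 seconds.
After the first batch: Gamma(5 + 102, 6 + 7) = Gamma(107, 13).
Total count 43 over total exposure 9 seconds.
After the second batch: Gamma(107 + 43, 13 + 9) = Gamma(150, 22).

22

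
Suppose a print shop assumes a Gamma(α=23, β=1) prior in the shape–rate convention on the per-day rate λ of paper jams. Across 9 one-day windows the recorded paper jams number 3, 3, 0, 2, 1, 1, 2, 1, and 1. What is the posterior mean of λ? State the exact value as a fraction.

Total count: 3 + 3 + 0 + 2 + 1 + 1 + 2 + 1 + 1 = 14.
Total exposure: 9 days.
By Gamma–Poisson conjugacy, the posterior is Gamma(α + Σx, β + Σt) = Gamma(23 + 14, 1 + 9) = Gamma(37, 10).
Posterior mean = α'/β' = 37/10.

37/10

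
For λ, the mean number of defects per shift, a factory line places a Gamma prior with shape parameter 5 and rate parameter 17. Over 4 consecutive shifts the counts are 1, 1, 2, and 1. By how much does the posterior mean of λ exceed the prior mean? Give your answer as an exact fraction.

Total count: 1 + 1 + 2 + 1 = 5.
Total exposure: 4 shifts.
Posterior: α' = 5 + 5 = 10, β' = 17 + 4 = 21.
Posterior mean = 10/21 = 10/21; prior mean = 5/17 = 5/17. Difference = 10/21 − 5/17 = 65/357.

65/357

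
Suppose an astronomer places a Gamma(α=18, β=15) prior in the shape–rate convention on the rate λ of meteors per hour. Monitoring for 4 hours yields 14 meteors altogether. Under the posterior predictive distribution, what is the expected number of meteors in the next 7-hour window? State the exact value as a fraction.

224/19

Total count 14 over total exposure 4 hours.
Gamma(α, β) with Poisson data over total exposure Σt gives posterior Gamma(α+Σx, β+Σt) = Gamma(32, 19).
Predictive mean over a 7-hour window = T·E[λ|data] = 7·32/19 = 224/19.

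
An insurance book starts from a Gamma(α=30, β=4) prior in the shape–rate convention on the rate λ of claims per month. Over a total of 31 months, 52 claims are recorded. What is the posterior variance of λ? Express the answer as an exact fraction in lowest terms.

Total count 52 over total exposure 31 months.
The Gamma prior is conjugate for the Poisson rate, so λ | data ~ Gamma(30+52, 4+31) = Gamma(82, 35).
Posterior variance = α'/β'² = 82/1225.

82/1225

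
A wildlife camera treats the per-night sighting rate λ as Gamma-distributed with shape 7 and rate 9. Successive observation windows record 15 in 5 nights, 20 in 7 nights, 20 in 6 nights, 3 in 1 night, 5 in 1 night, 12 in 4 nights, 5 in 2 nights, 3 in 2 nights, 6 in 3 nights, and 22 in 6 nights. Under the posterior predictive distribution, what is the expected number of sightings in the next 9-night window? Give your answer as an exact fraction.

Total count: 15 + 20 + 20 + 3 + 5 + 12 + 5 + 3 + 6 + 22 = 111.
Total exposure: 5 + 7 + 6 + 1 + 1 + 4 + 2 + 2 + 3 + 6 = 37 nights.
By Gamma–Poisson conjugacy, the posterior is Gamma(α + Σx, β + Σt) = Gamma(7 + 111, 9 + 37) = Gamma(118, 46).
Predictive mean over a 9-night window = T·E[λ|data] = 9·118/46 = 531/23.

531/23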